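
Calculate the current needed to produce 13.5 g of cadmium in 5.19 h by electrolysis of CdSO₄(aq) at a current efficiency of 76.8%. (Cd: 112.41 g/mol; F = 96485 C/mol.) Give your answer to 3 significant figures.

1.62 A

n(Cd) = 13.5 / 112.41 = 0.1201 mol
Cd²⁺ + 2e⁻ → Cd, so n(e⁻) = 2 × 0.1201 = 0.2402 mol
Q = 0.2402 × 96485 / 0.768 = 30180 C
I = Q / t = 30180 / 18684 s = 1.62 A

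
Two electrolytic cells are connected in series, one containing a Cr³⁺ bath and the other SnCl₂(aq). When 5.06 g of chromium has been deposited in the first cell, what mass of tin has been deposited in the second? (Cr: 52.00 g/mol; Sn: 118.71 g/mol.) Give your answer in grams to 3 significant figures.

n(Cr) = 5.06 / 52.00 = 0.09731 mol
Cr³⁺ + 3e⁻ → Cr, so n(e⁻) = 3 × 0.09731 = 0.2919 mol
Since the cells are in series, n(e⁻) in the Sn cell is also 0.2919 mol.
Sn²⁺ + 2e⁻ → Sn, so n(Sn) = 0.2919 / 2 = 0.1460 mol
m(Sn) = 0.1460 × 118.71 = 17.3 g

17.3 g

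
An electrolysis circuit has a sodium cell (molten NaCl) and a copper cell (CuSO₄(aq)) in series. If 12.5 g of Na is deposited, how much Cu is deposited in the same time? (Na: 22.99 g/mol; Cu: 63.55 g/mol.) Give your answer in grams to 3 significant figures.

n(Na) = 12.5 / 22.99 = 0.5437 mol
Na⁺ + e⁻ → Na, so n(e⁻) = 0.5437 mol
In series, the same 0.5437 mol of electrons flows through the second cell.
Cu²⁺ + 2e⁻ → Cu, so n(Cu) = 0.5437 / 2 = 0.2719 mol
m(Cu) = 0.2719 × 63.55 = 17.3 g

17.3 g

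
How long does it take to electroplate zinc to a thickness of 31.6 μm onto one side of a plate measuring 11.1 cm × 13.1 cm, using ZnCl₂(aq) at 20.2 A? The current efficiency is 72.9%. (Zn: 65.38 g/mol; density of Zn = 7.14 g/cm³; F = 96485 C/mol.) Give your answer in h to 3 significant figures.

0.183 h

Plated area = 11.1 × 13.1 = 145.4 cm²
Volume = 145.4 × 31.6×10⁻⁴ cm = 0.4595 cm³
m(Zn) = 0.4595 × 7.14 = 3.281 g
n(Zn) = 3.281 / 65.38 = 0.05018 mol; n(e⁻) = 2 × 0.05018 = 0.1004 mol
Q = 0.1004 × 96485 / 0.729 = 13290 C
t = 13290 / 20.2 = 657.9 s = 0.183 h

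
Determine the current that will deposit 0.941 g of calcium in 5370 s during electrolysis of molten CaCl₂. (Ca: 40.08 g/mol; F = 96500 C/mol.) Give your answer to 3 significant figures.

0.844 A

n(Ca) = 0.941 / 40.08 = 0.02348 mol
Ca²⁺ + 2e⁻ → Ca, so n(e⁻) = 2 × 0.02348 = 0.04696 mol
Q = 0.04696 × 96500 = 4532 C
I = Q / t = 4532 / 5370 s = 0.844 A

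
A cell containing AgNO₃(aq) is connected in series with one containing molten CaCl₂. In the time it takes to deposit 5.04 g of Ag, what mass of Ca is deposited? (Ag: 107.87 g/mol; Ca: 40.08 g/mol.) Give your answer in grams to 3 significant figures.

n(Ag) = 5.04 / 107.87 = 0.04672 mol
Ag⁺ + e⁻ → Ag, so n(e⁻) = 0.04672 mol
Same current for the same time ⇒ same n(e⁻) = 0.04672 mol in both cells.
Ca²⁺ + 2e⁻ → Ca, so n(Ca) = 0.04672 / 2 = 0.02336 mol
m(Ca) = 0.02336 × 40.08 = 0.936 g

0.936 g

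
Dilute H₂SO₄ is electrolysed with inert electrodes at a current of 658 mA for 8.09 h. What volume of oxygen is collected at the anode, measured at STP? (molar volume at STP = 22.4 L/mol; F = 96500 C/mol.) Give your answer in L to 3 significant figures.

1.11 L

Q = It = 0.658 × 29124 = 19160 C
n(e⁻) = 19160 / 96500 = 0.1985 mol
2H₂O → O₂ + 4H⁺ + 4e⁻, so n(O₂) = 0.1985 / 4 = 0.04963 mol
V = 0.04963 × 22.4 = 1.112 L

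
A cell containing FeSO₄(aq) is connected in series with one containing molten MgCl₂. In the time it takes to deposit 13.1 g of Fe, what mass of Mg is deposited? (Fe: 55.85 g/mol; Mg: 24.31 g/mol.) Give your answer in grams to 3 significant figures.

n(Fe) = 13.1 / 55.85 = 0.2346 mol
Fe²⁺ + 2e⁻ → Fe, so n(e⁻) = 2 × 0.2346 = 0.4692 mol
Since the cells are in series, n(e⁻) in the Mg cell is also 0.4692 mol.
Mg²⁺ + 2e⁻ → Mg, so n(Mg) = 0.4692 / 2 = 0.2346 mol
m(Mg) = 0.2346 × 24.31 = 5.70 g

5.70 g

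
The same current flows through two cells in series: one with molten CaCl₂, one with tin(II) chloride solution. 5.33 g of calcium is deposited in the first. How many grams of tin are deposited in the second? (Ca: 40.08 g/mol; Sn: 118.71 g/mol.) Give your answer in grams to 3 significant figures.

n(Ca) = 5.33 / 40.08 = 0.1330 mol
Ca²⁺ + 2e⁻ → Ca, so n(e⁻) = 2 × 0.1330 = 0.2660 mol
Same current for the same time ⇒ same n(e⁻) = 0.2660 mol in both cells.
Sn²⁺ + 2e⁻ → Sn, so n(Sn) = 0.2660 / 2 = 0.1330 mol
m(Sn) = 0.1330 × 118.71 = 15.8 g

15.8 g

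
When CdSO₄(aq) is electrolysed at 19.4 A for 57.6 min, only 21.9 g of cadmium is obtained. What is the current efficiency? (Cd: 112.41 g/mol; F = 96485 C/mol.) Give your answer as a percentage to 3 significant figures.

Q = 19.4 × 3456 = 67050 C
n(e⁻) = 67050 / 96485 = 0.6949 mol
Cd²⁺ + 2e⁻ → Cd, so theoretical n(Cd) = 0.3475 mol → 39.06 g
Efficiency = 21.9 / 39.06 = 0.5607 = 56.1%

56.1%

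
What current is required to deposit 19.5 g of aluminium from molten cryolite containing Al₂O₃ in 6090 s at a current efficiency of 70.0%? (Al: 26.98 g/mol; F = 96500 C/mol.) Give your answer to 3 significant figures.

49.1 A

n(Al) = 19.5 / 26.98 = 0.7228 mol
Al³⁺ + 3e⁻ → Al, so n(e⁻) = 3 × 0.7228 = 2.168 mol
Q = 2.168 × 96500 / 0.700 = 2.989×10^5 C
I = Q / t = 2.989×10^5 / 6090 s = 49.1 A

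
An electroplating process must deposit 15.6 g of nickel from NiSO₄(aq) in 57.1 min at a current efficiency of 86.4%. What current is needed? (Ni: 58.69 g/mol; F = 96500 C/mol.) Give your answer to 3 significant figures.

n(Ni) = 15.6 / 58.69 = 0.2658 mol
Ni²⁺ + 2e⁻ → Ni, so n(e⁻) = 2 × 0.2658 = 0.5316 mol
Q = 0.5316 × 96500 / 0.864 = 59370 C
I = Q / t = 59370 / 3426 s = 17.3 A

17.3 A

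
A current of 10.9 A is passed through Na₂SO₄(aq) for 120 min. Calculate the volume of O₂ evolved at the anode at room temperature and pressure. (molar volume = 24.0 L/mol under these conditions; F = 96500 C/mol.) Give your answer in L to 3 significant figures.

4.88 L

Charge passed = 10.9 × 7200 = 78480 C
n(e⁻) = 78480 / 96500 = 0.8133 mol
2H₂O → O₂ + 4H⁺ + 4e⁻, so n(O₂) = 0.8133 / 4 = 0.2033 mol
V = 0.2033 × 24.0 = 4.879 L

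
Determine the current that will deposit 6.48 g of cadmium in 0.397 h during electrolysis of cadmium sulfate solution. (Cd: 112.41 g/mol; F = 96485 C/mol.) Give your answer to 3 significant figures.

n(Cd) = 6.48 / 112.41 = 0.05765 mol
Cd²⁺ + 2e⁻ → Cd, so n(e⁻) = 2 × 0.05765 = 0.1153 mol
Q = 0.1153 × 96485 = 11120 C
I = Q / t = 11120 / 1429.2 s = 7.78 A

7.78 A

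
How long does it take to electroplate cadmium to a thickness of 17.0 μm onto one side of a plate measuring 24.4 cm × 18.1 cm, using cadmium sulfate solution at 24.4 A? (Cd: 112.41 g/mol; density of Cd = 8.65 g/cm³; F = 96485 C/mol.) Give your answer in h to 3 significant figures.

0.127 h

Plated area = 24.4 × 18.1 = 441.6 cm²
Volume = 441.6 × 17.0×10⁻⁴ cm = 0.7507 cm³
m(Cd) = 0.7507 × 8.65 = 6.494 g
n(Cd) = 6.494 / 112.41 = 0.05777 mol; n(e⁻) = 2 × 0.05777 = 0.1155 mol
Q = 0.1155 × 96485 = 11140 C
t = 11140 / 24.4 = 456.6 s = 0.127 h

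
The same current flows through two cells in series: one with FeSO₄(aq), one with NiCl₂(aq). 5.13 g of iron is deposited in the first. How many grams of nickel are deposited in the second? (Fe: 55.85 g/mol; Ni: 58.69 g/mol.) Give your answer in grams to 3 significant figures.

n(Fe) = 5.13 / 55.85 = 0.09185 mol
Fe²⁺ + 2e⁻ → Fe, so n(e⁻) = 2 × 0.09185 = 0.1837 mol
The cells are in series, so the same charge (and hence the same n(e⁻) = 0.1837 mol) passes through both.
Ni²⁺ + 2e⁻ → Ni, so n(Ni) = 0.1837 / 2 = 0.09185 mol
m(Ni) = 0.09185 × 58.69 = 5.39 g

5.39 g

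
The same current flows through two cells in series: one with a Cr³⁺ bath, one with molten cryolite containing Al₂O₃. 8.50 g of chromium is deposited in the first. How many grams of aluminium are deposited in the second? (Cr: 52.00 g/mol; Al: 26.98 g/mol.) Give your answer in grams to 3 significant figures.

4.41 g

n(Cr) = 8.50 / 52.00 = 0.1635 mol
Cr³⁺ + 3e⁻ → Cr, so n(e⁻) = 3 × 0.1635 = 0.4905 mol
Same current for the same time ⇒ same n(e⁻) = 0.4905 mol in both cells.
Al³⁺ + 3e⁻ → Al, so n(Al) = 0.4905 / 3 = 0.1635 mol
m(Al) = 0.1635 × 26.98 = 4.41 g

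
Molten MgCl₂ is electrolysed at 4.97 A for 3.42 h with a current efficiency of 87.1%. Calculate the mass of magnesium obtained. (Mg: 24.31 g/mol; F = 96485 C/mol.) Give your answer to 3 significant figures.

Q = 4.97 × 12312 = 61190 C
n(e⁻) = 61190 / 96485 = 0.6342 mol
Mg²⁺ + 2e⁻ → Mg, so theoretical m(Mg) = 0.3171 × 24.31 = 7.709 g
Actual mass = 87.1% × 7.709 = 6.71 g

6.71 g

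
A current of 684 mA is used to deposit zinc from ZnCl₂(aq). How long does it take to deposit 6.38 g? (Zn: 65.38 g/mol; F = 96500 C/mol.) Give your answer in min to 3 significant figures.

n(Zn) = 6.38 / 65.38 = 0.09758 mol
Zn²⁺ + 2e⁻ → Zn, so n(e⁻) = 2 × 0.09758 = 0.1952 mol
Q = 0.1952 × 96500 = 18840 C
t = Q / I = 18840 / 0.684 = 27540 s = 459 min

459 min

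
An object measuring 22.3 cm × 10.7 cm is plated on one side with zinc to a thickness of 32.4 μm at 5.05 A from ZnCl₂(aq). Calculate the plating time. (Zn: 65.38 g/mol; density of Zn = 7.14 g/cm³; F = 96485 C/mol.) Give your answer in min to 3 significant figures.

53.8 min

Plated area = 22.3 × 10.7 = 238.6 cm²
Volume = 238.6 × 32.4×10⁻⁴ cm = 0.7731 cm³
m(Zn) = 0.7731 × 7.14 = 5.520 g
n(Zn) = 5.520 / 65.38 = 0.08443 mol; n(e⁻) = 2 × 0.08443 = 0.1689 mol
Q = 0.1689 × 96485 = 16300 C
t = 16300 / 5.05 = 3228 s = 53.8 min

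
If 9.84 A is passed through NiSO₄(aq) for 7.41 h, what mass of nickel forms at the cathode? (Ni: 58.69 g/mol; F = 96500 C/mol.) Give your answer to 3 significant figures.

79.8 g

Q = It = 9.84 × 26676 = 2.625×10^5 C
Moles of electrons = 2.625×10^5 / 96500 = 2.720 mol
Ni²⁺ + 2e⁻ → Ni, so n(Ni) = 2.720 / 2 = 1.360 mol
m = 1.360 × 58.69 = 79.8 g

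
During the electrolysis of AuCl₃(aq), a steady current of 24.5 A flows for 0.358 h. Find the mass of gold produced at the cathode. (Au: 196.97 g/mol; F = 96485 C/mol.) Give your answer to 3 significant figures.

Charge passed = 24.5 × 1288.8 = 31580 C
n(e⁻) = 31580 / 96485 = 0.3273 mol
Au³⁺ + 3e⁻ → Au, so n(Au) = 0.3273 / 3 = 0.1091 mol
m = 0.1091 × 196.97 = 21.5 g

21.5 g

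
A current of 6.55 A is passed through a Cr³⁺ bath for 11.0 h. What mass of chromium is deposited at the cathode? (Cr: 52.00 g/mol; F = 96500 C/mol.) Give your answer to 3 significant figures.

Q = It = 6.55 × 39600 = 2.594×10^5 C
n(e⁻) = 2.594×10^5 / 96500 = 2.688 mol
Cr³⁺ + 3e⁻ → Cr, so n(Cr) = 2.688 / 3 = 0.8960 mol
m = 0.8960 × 52.00 = 46.6 g

46.6 g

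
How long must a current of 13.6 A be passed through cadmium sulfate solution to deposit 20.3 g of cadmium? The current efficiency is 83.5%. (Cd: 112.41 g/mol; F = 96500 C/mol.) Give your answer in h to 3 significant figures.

0.853 h

n(Cd) = 20.3 / 112.41 = 0.1806 mol
Cd²⁺ + 2e⁻ → Cd, so n(e⁻) = 2 × 0.1806 = 0.3612 mol
Q = 0.3612 × 96500 / 0.835 = 41740 C
t = Q / I = 41740 / 13.6 = 3069 s = 0.853 h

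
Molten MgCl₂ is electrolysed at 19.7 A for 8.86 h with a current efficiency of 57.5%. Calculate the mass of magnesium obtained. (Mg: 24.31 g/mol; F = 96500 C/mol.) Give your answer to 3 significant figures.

Q = 19.7 × 31896 = 6.284×10^5 C
n(e⁻) = 6.284×10^5 / 96500 = 6.512 mol
Mg²⁺ + 2e⁻ → Mg, so theoretical m(Mg) = 3.256 × 24.31 = 79.15 g
Actual mass = 57.5% × 79.15 = 45.5 g

45.5 g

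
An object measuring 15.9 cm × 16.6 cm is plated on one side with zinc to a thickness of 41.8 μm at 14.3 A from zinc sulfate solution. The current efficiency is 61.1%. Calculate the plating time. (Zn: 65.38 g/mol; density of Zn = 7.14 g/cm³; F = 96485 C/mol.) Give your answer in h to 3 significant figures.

Plated area = 15.9 × 16.6 = 263.9 cm²
Volume = 263.9 × 41.8×10⁻⁴ cm = 1.103 cm³
m(Zn) = 1.103 × 7.14 = 7.875 g
n(Zn) = 7.875 / 65.38 = 0.1204 mol; n(e⁻) = 2 × 0.1204 = 0.2408 mol
Q = 0.2408 × 96485 / 0.611 = 38030 C
t = 38030 / 14.3 = 2659 s = 0.739 h

0.739 h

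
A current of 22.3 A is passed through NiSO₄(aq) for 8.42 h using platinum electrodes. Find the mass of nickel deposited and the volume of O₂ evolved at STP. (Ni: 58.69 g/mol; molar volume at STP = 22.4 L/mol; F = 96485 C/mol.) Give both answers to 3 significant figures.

206 g Ni; 39.2 L O₂

Q = 22.3 × 30312 = 6.760×10^5 C; n(e⁻) = 6.760×10^5 / 96485 = 7.006 mol
Cathode: Ni²⁺ + 2e⁻ → Ni → n(Ni) = 7.006/2 = 3.503 mol → 206 g
Anode: 2H₂O → O₂ + 4H⁺ + 4e⁻ → n(O₂) = 7.006/4 = 1.752 mol → 39.2 L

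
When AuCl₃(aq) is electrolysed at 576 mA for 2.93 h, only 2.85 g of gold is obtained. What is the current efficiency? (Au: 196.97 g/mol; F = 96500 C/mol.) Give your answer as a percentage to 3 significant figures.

68.9%

Q = 0.576 × 10548 = 6076 C
n(e⁻) = 6076 / 96500 = 0.06296 mol
Au³⁺ + 3e⁻ → Au, so theoretical n(Au) = 0.02099 mol → 4.134 g
Efficiency = 2.85 / 4.134 = 0.6894 = 68.9%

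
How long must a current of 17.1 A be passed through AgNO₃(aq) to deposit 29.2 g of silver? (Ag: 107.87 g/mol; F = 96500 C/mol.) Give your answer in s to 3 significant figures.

1530 s

n(Ag) = 29.2 / 107.87 = 0.2707 mol
Ag⁺ + e⁻ → Ag, so n(e⁻) = 0.2707 mol
Q = 0.2707 × 96500 = 26120 C
t = Q / I = 26120 / 17.1 = 1527 s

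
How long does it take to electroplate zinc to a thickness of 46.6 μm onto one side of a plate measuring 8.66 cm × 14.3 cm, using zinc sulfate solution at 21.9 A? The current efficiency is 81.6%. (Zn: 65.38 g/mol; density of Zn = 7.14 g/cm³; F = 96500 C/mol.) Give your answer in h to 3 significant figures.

Plated area = 8.66 × 14.3 = 123.8 cm²
Volume = 123.8 × 46.6×10⁻⁴ cm = 0.5769 cm³
m(Zn) = 0.5769 × 7.14 = 4.119 g
n(Zn) = 4.119 / 65.38 = 0.06300 mol; n(e⁻) = 2 × 0.06300 = 0.1260 mol
Q = 0.1260 × 96500 / 0.816 = 14900 C
t = 14900 / 21.9 = 680.4 s = 0.189 h

0.189 h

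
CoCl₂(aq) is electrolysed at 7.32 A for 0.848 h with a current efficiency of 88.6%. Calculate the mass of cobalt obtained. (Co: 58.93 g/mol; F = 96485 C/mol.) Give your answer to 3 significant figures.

6.05 g

Q = 7.32 × 3052.8 = 22350 C
n(e⁻) = 22350 / 96485 = 0.2316 mol
Co²⁺ + 2e⁻ → Co, so theoretical m(Co) = 0.1158 × 58.93 = 6.824 g
Actual mass = 88.6% × 6.824 = 6.05 g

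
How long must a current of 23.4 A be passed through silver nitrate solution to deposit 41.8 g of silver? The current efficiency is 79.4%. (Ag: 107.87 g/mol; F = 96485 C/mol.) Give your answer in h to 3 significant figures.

0.559 h

n(Ag) = 41.8 / 107.87 = 0.3875 mol
Ag⁺ + e⁻ → Ag, so n(e⁻) = 0.3875 mol
Q = 0.3875 × 96485 / 0.794 = 47090 C
t = Q / I = 47090 / 23.4 = 2012 s = 0.559 h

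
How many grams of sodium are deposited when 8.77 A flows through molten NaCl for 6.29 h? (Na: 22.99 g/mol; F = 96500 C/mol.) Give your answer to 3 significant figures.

Q = 8.77 A × 22644 s = 1.986×10^5 C
Moles of electrons = 1.986×10^5 / 96500 = 2.058 mol
Na⁺ + e⁻ → Na, so n(Na) = 2.058 mol
m = 2.058 × 22.99 = 47.3 g

47.3 g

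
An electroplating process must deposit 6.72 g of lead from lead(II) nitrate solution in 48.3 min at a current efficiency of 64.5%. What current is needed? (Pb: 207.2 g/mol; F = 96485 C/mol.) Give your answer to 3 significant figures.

3.35 A

n(Pb) = 6.72 / 207.2 = 0.03243 mol
Pb²⁺ + 2e⁻ → Pb, so n(e⁻) = 2 × 0.03243 = 0.06486 mol
Q = 0.06486 × 96485 / 0.645 = 9702 C
I = Q / t = 9702 / 2898 s = 3.35 A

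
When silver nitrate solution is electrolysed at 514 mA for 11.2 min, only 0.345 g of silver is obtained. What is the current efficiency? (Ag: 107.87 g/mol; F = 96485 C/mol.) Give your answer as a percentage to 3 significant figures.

89.3%

Q = 0.514 × 672 = 345.4 C
n(e⁻) = 345.4 / 96485 = 0.003580 mol
Ag⁺ + e⁻ → Ag, so theoretical n(Ag) = 0.003580 mol → 0.3862 g
Efficiency = 0.345 / 0.3862 = 0.8933 = 89.3%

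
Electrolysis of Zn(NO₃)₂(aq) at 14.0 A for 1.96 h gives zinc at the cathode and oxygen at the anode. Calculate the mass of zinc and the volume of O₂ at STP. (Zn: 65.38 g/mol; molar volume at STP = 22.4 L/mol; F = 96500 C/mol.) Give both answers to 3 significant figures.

Q = 14.0 × 7056 = 98780 C; n(e⁻) = 98780 / 96500 = 1.024 mol
Cathode: Zn²⁺ + 2e⁻ → Zn → n(Zn) = 1.024/2 = 0.5120 mol → 33.5 g
Anode: 2H₂O → O₂ + 4H⁺ + 4e⁻ → n(O₂) = 1.024/4 = 0.2560 mol → 5.73 L

33.5 g Zn; 5.73 L O₂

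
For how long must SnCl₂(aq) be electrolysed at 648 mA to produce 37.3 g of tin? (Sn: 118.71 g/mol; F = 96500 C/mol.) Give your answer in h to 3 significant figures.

26.0 h

n(Sn) = 37.3 / 118.71 = 0.3142 mol
Sn²⁺ + 2e⁻ → Sn, so n(e⁻) = 2 × 0.3142 = 0.6284 mol
Q = 0.6284 × 96500 = 60640 C
t = Q / I = 60640 / 0.648 = 93580 s = 26.0 h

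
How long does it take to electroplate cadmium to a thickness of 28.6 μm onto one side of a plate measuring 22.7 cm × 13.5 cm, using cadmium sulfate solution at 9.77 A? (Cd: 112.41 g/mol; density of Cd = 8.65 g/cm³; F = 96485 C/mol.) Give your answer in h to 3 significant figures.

0.370 h

Plated area = 22.7 × 13.5 = 306.5 cm²
Volume = 306.5 × 28.6×10⁻⁴ cm = 0.8766 cm³
m(Cd) = 0.8766 × 8.65 = 7.583 g
n(Cd) = 7.583 / 112.41 = 0.06746 mol; n(e⁻) = 2 × 0.06746 = 0.1349 mol
Q = 0.1349 × 96485 = 13020 C
t = 13020 / 9.77 = 1333 s = 0.370 h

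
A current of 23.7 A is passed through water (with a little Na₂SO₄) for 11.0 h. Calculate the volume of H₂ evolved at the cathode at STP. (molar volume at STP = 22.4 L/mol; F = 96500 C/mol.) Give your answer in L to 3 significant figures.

109 L

Q = It = 23.7 × 39600 = 9.385×10^5 C
Moles of electrons = 9.385×10^5 / 96500 = 9.725 mol
2H⁺ + 2e⁻ → H₂, so n(H₂) = 9.725 / 2 = 4.863 mol
V = 4.863 × 22.4 = 108.9 L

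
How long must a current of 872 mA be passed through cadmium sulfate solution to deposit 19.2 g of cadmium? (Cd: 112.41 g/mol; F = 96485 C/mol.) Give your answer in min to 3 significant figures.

630 min

n(Cd) = 19.2 / 112.41 = 0.1708 mol
Cd²⁺ + 2e⁻ → Cd, so n(e⁻) = 2 × 0.1708 = 0.3416 mol
Q = 0.3416 × 96485 = 32960 C
t = Q / I = 32960 / 0.872 = 37800 s = 630 min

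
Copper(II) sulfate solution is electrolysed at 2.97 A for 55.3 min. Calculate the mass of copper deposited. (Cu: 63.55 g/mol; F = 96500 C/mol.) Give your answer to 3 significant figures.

Q = It = 2.97 × 3318 = 9854 C
Moles of electrons = 9854 / 96500 = 0.1021 mol
Cu²⁺ + 2e⁻ → Cu, so n(Cu) = 0.1021 / 2 = 0.05105 mol
m = 0.05105 × 63.55 = 3.24 g

3.24 g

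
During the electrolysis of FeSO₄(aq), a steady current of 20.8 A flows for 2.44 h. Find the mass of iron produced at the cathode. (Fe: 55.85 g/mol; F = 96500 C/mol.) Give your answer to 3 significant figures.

52.9 g

Q = 20.8 A × 8784 s = 1.827×10^5 C
n(e⁻) = 1.827×10^5 / 96500 = 1.893 mol
Fe²⁺ + 2e⁻ → Fe, so n(Fe) = 1.893 / 2 = 0.9465 mol
m = 0.9465 × 55.85 = 52.9 g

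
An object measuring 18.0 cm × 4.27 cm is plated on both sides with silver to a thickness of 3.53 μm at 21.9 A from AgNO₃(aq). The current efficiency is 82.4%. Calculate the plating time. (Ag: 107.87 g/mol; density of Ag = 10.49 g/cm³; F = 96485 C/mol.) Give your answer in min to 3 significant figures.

0.470 min

Plated area = 2 × 18.0 × 4.27 = 153.7 cm²
Volume = 153.7 × 3.53×10⁻⁴ cm = 0.05426 cm³
m(Ag) = 0.05426 × 10.49 = 0.5692 g
n(Ag) = 0.5692 / 107.87 = 0.005277 mol; n(e⁻) = 0.005277 mol
Q = 0.005277 × 96485 / 0.824 = 617.9 C
t = 617.9 / 21.9 = 28.21 s = 0.470 min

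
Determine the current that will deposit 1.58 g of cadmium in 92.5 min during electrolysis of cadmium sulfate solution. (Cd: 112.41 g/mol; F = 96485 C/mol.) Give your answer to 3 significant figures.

0.489 A

n(Cd) = 1.58 / 112.41 = 0.01406 mol
Cd²⁺ + 2e⁻ → Cd, so n(e⁻) = 2 × 0.01406 = 0.02812 mol
Q = 0.02812 × 96485 = 2713 C
I = Q / t = 2713 / 5550 s = 0.489 A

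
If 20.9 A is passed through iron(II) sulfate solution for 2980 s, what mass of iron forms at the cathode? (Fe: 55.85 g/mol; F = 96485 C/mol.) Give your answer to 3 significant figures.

Charge passed = 20.9 × 2980 = 62280 C
n(e⁻) = 62280 / 96485 = 0.6455 mol
Fe²⁺ + 2e⁻ → Fe, so n(Fe) = 0.6455 / 2 = 0.3228 mol
m = 0.3228 × 55.85 = 18.0 g

18.0 g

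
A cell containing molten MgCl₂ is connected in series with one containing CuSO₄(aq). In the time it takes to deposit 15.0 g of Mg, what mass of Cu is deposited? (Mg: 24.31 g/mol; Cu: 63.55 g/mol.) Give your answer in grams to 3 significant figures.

39.2 g

n(Mg) = 15.0 / 24.31 = 0.6170 mol
Mg²⁺ + 2e⁻ → Mg, so n(e⁻) = 2 × 0.6170 = 1.234 mol
Since the cells are in series, n(e⁻) in the Cu cell is also 1.234 mol.
Cu²⁺ + 2e⁻ → Cu, so n(Cu) = 1.234 / 2 = 0.6170 mol
m(Cu) = 0.6170 × 63.55 = 39.2 g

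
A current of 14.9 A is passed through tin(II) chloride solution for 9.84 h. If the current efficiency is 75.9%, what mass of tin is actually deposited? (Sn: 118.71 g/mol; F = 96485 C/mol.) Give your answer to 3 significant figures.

Q = 14.9 × 35424 = 5.278×10^5 C
n(e⁻) = 5.278×10^5 / 96485 = 5.470 mol
Sn²⁺ + 2e⁻ → Sn, so theoretical m(Sn) = 2.735 × 118.71 = 324.7 g
Actual mass = 75.9% × 324.7 = 246 g

246 g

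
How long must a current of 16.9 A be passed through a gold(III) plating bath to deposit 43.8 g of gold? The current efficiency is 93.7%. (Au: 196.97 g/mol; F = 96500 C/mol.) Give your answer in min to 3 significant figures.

67.8 min

n(Au) = 43.8 / 196.97 = 0.2224 mol
Au³⁺ + 3e⁻ → Au, so n(e⁻) = 3 × 0.2224 = 0.6672 mol
Q = 0.6672 × 96500 / 0.937 = 68710 C
t = Q / I = 68710 / 16.9 = 4066 s = 67.8 min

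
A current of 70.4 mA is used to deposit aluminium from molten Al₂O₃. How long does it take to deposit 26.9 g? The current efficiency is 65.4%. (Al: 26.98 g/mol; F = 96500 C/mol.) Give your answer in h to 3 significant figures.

n(Al) = 26.9 / 26.98 = 0.9970 mol
Al³⁺ + 3e⁻ → Al, so n(e⁻) = 3 × 0.9970 = 2.991 mol
Q = 2.991 × 96500 / 0.654 = 4.413×10^5 C
t = Q / I = 4.413×10^5 / 0.0704 = 6.268×10^6 s = 1740 h

1740 h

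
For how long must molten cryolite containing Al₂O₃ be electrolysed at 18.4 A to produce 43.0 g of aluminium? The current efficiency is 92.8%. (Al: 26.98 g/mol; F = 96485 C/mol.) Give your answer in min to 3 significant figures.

450 min

n(Al) = 43.0 / 26.98 = 1.594 mol
Al³⁺ + 3e⁻ → Al, so n(e⁻) = 3 × 1.594 = 4.782 mol
Q = 4.782 × 96485 / 0.928 = 4.972×10^5 C
t = Q / I = 4.972×10^5 / 18.4 = 27020 s = 450 min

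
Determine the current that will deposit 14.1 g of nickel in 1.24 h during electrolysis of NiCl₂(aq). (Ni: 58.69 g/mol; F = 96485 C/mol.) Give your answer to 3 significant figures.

10.4 A

n(Ni) = 14.1 / 58.69 = 0.2402 mol
Ni²⁺ + 2e⁻ → Ni, so n(e⁻) = 2 × 0.2402 = 0.4804 mol
Q = 0.4804 × 96485 = 46350 C
I = Q / t = 46350 / 4464 s = 10.4 A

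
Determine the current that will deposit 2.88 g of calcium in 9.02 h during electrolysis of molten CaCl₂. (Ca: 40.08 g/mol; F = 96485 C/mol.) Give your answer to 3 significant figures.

0.427 A

n(Ca) = 2.88 / 40.08 = 0.07186 mol
Ca²⁺ + 2e⁻ → Ca, so n(e⁻) = 2 × 0.07186 = 0.1437 mol
Q = 0.1437 × 96485 = 13860 C
I = Q / t = 13860 / 32472 s = 0.427 A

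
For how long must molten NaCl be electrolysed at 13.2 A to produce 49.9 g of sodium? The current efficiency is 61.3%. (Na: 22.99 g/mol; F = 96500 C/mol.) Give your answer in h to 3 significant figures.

7.19 h

n(Na) = 49.9 / 22.99 = 2.171 mol
Na⁺ + e⁻ → Na, so n(e⁻) = 2.171 mol
Q = 2.171 × 96500 / 0.613 = 3.418×10^5 C
t = Q / I = 3.418×10^5 / 13.2 = 25890 s = 7.19 h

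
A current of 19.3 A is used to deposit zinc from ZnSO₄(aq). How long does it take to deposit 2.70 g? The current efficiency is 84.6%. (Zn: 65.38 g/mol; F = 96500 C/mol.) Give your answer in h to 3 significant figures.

n(Zn) = 2.70 / 65.38 = 0.04130 mol
Zn²⁺ + 2e⁻ → Zn, so n(e⁻) = 2 × 0.04130 = 0.08260 mol
Q = 0.08260 × 96500 / 0.846 = 9422 C
t = Q / I = 9422 / 19.3 = 488.2 s = 0.136 h

0.136 h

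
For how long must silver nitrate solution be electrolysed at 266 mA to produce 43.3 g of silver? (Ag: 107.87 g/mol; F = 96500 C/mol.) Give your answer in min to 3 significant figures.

2430 min

n(Ag) = 43.3 / 107.87 = 0.4014 mol
Ag⁺ + e⁻ → Ag, so n(e⁻) = 0.4014 mol
Q = 0.4014 × 96500 = 38740 C
t = Q / I = 38740 / 0.266 = 1.456×10^5 s = 2430 min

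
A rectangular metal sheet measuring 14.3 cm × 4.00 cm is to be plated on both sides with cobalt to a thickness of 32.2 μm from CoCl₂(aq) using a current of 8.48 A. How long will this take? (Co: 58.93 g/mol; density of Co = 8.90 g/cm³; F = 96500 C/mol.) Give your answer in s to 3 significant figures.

Plated area = 2 × 14.3 × 4.00 = 114.4 cm²
Volume = 114.4 × 32.2×10⁻⁴ cm = 0.3684 cm³
m(Co) = 0.3684 × 8.90 = 3.279 g
n(Co) = 3.279 / 58.93 = 0.05564 mol; n(e⁻) = 2 × 0.05564 = 0.1113 mol
Q = 0.1113 × 96500 = 10740 C
t = 10740 / 8.48 = 1267 s

1270 s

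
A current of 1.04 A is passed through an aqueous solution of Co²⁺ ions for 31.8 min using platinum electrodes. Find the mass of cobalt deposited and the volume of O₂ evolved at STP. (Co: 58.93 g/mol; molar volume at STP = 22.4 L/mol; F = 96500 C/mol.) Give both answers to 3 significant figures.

Q = 1.04 × 1908 = 1984 C; n(e⁻) = 1984 / 96500 = 0.02056 mol
Cathode: Co²⁺ + 2e⁻ → Co → n(Co) = 0.02056/2 = 0.01028 mol → 0.606 g
Anode: 2H₂O → O₂ + 4H⁺ + 4e⁻ → n(O₂) = 0.02056/4 = 0.005140 mol → 0.115 L

0.606 g Co; 0.115 L O₂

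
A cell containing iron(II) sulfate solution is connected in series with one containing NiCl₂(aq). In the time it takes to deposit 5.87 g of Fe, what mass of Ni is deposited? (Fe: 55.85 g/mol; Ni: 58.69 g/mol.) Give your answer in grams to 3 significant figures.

n(Fe) = 5.87 / 55.85 = 0.1051 mol
Fe²⁺ + 2e⁻ → Fe, so n(e⁻) = 2 × 0.1051 = 0.2102 mol
Since the cells are in series, n(e⁻) in the Ni cell is also 0.2102 mol.
Ni²⁺ + 2e⁻ → Ni, so n(Ni) = 0.2102 / 2 = 0.1051 mol
m(Ni) = 0.1051 × 58.69 = 6.17 g

6.17 g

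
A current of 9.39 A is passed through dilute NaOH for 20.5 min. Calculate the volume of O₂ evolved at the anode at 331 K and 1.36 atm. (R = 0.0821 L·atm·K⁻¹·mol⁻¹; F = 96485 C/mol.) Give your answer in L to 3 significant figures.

Q = 9.39 A × 1230 s = 11550 C
Moles of electrons = 11550 / 96485 = 0.1197 mol
2H₂O → O₂ + 4H⁺ + 4e⁻, so n(O₂) = 0.1197 / 4 = 0.02993 mol
V = nRT/P = 0.02993 × 0.0821 × 331 / 1.36 = 0.5981 L

0.598 L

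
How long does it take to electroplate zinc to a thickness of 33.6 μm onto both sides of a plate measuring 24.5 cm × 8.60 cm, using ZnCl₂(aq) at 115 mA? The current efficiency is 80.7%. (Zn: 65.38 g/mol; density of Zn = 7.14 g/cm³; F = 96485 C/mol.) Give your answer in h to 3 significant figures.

89.3 h

Plated area = 2 × 24.5 × 8.60 = 421.4 cm²
Volume = 421.4 × 33.6×10⁻⁴ cm = 1.416 cm³
m(Zn) = 1.416 × 7.14 = 10.11 g
n(Zn) = 10.11 / 65.38 = 0.1546 mol; n(e⁻) = 2 × 0.1546 = 0.3092 mol
Q = 0.3092 × 96485 / 0.807 = 36970 C
t = 36970 / 0.115 = 3.215×10^5 s = 89.3 h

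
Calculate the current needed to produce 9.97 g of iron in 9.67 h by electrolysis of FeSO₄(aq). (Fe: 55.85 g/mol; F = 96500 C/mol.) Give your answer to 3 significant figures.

0.990 A

n(Fe) = 9.97 / 55.85 = 0.1785 mol
Fe²⁺ + 2e⁻ → Fe, so n(e⁻) = 2 × 0.1785 = 0.3570 mol
Q = 0.3570 × 96500 = 34450 C
I = Q / t = 34450 / 34812 s = 0.990 A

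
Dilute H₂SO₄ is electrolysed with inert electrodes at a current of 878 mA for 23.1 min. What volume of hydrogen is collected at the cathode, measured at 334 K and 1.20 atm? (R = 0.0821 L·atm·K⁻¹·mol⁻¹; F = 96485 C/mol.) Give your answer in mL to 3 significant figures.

Q = 0.878 A × 1386 s = 1217 C
Moles of electrons = 1217 / 96485 = 0.01261 mol
2H⁺ + 2e⁻ → H₂, so n(H₂) = 0.01261 / 2 = 0.006305 mol
V = nRT/P = 0.006305 × 0.0821 × 334 / 1.20 = 0.1441 L
= 144 mL

144 mL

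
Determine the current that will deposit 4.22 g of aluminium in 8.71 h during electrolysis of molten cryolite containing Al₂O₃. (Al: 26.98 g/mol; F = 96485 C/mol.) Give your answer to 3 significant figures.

1.44 A

n(Al) = 4.22 / 26.98 = 0.1564 mol
Al³⁺ + 3e⁻ → Al, so n(e⁻) = 3 × 0.1564 = 0.4692 mol
Q = 0.4692 × 96485 = 45270 C
I = Q / t = 45270 / 31356 s = 1.44 A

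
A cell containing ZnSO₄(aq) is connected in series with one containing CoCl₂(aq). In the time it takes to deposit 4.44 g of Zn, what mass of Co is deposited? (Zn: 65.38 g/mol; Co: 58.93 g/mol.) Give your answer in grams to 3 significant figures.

4.00 g

n(Zn) = 4.44 / 65.38 = 0.06791 mol
Zn²⁺ + 2e⁻ → Zn, so n(e⁻) = 2 × 0.06791 = 0.1358 mol
Since the cells are in series, n(e⁻) in the Co cell is also 0.1358 mol.
Co²⁺ + 2e⁻ → Co, so n(Co) = 0.1358 / 2 = 0.06790 mol
m(Co) = 0.06790 × 58.93 = 4.00 g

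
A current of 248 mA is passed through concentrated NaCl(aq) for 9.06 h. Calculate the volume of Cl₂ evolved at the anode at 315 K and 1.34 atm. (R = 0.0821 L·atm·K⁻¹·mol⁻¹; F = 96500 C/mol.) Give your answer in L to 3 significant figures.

Q = 0.248 A × 32616 s = 8089 C
n(e⁻) = Q/F = 8089/96500 = 0.08382 mol
2Cl⁻ → Cl₂ + 2e⁻, so n(Cl₂) = 0.08382 / 2 = 0.04191 mol
V = nRT/P = 0.04191 × 0.0821 × 315 / 1.34 = 0.8088 L

0.809 L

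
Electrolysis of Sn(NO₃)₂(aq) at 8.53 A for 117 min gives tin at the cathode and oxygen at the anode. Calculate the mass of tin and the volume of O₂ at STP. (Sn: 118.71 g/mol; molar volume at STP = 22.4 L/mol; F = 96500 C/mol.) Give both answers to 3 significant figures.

Q = 8.53 × 7020 = 59880 C; n(e⁻) = 59880 / 96500 = 0.6205 mol
Cathode: Sn²⁺ + 2e⁻ → Sn → n(Sn) = 0.6205/2 = 0.3103 mol → 36.8 g
Anode: 2H₂O → O₂ + 4H⁺ + 4e⁻ → n(O₂) = 0.6205/4 = 0.1551 mol → 3.47 L

36.8 g Sn; 3.47 L O₂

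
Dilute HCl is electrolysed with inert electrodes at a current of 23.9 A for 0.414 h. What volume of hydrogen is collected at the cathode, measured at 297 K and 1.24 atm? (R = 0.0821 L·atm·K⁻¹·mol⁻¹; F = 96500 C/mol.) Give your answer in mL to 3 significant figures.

3630 mL

Q = 23.9 A × 1490.4 s = 35620 C
n(e⁻) = 35620 / 96500 = 0.3691 mol
2H⁺ + 2e⁻ → H₂, so n(H₂) = 0.3691 / 2 = 0.1846 mol
V = nRT/P = 0.1846 × 0.0821 × 297 / 1.24 = 3.630 L
= 3630 mL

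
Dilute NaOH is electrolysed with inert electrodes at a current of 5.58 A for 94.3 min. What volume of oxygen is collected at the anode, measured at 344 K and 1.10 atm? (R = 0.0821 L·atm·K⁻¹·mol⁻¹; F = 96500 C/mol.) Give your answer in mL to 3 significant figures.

2100 mL

Q = 5.58 A × 5658 s = 31570 C
Moles of electrons = 31570 / 96500 = 0.3272 mol
2H₂O → O₂ + 4H⁺ + 4e⁻, so n(O₂) = 0.3272 / 4 = 0.08180 mol
V = nRT/P = 0.08180 × 0.0821 × 344 / 1.10 = 2.100 L
= 2100 mL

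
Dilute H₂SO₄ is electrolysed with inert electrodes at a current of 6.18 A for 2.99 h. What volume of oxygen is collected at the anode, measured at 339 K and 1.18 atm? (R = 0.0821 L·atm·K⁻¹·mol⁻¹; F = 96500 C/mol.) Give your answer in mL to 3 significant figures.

Q = 6.18 A × 10764 s = 66520 C
n(e⁻) = Q/F = 66520/96500 = 0.6893 mol
2H₂O → O₂ + 4H⁺ + 4e⁻, so n(O₂) = 0.6893 / 4 = 0.1723 mol
V = nRT/P = 0.1723 × 0.0821 × 339 / 1.18 = 4.064 L
= 4060 mL

4060 mL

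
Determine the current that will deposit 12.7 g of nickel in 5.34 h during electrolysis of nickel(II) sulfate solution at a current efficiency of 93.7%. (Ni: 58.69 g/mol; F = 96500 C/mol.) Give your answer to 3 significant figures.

2.32 A

n(Ni) = 12.7 / 58.69 = 0.2164 mol
Ni²⁺ + 2e⁻ → Ni, so n(e⁻) = 2 × 0.2164 = 0.4328 mol
Q = 0.4328 × 96500 / 0.937 = 44570 C
I = Q / t = 44570 / 19224 s = 2.32 A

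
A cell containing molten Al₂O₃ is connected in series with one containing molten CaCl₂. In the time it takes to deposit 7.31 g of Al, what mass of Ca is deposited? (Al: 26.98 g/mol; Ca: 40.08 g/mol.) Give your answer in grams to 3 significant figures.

n(Al) = 7.31 / 26.98 = 0.2709 mol
Al³⁺ + 3e⁻ → Al, so n(e⁻) = 3 × 0.2709 = 0.8127 mol
In series, the same 0.8127 mol of electrons flows through the second cell.
Ca²⁺ + 2e⁻ → Ca, so n(Ca) = 0.8127 / 2 = 0.4064 mol
m(Ca) = 0.4064 × 40.08 = 16.3 g

16.3 g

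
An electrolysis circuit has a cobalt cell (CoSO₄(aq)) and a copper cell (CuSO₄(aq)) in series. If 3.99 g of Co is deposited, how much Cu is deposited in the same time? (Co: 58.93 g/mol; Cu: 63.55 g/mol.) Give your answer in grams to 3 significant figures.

n(Co) = 3.99 / 58.93 = 0.06771 mol
Co²⁺ + 2e⁻ → Co, so n(e⁻) = 2 × 0.06771 = 0.1354 mol
Since the cells are in series, n(e⁻) in the Cu cell is also 0.1354 mol.
Cu²⁺ + 2e⁻ → Cu, so n(Cu) = 0.1354 / 2 = 0.06770 mol
m(Cu) = 0.06770 × 63.55 = 4.30 g

4.30 g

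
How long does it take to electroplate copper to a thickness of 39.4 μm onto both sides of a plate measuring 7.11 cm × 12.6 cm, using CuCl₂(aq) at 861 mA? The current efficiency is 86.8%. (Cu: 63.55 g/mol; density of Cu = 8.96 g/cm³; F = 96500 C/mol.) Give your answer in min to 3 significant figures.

Plated area = 2 × 7.11 × 12.6 = 179.2 cm²
Volume = 179.2 × 39.4×10⁻⁴ cm = 0.7060 cm³
m(Cu) = 0.7060 × 8.96 = 6.326 g
n(Cu) = 6.326 / 63.55 = 0.09954 mol; n(e⁻) = 2 × 0.09954 = 0.1991 mol
Q = 0.1991 × 96500 / 0.868 = 22130 C
t = 22130 / 0.861 = 25700 s = 428 min

428 min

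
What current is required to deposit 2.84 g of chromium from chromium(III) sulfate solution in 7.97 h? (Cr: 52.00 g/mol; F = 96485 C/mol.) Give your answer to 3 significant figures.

0.551 A

n(Cr) = 2.84 / 52.00 = 0.05462 mol
Cr³⁺ + 3e⁻ → Cr, so n(e⁻) = 3 × 0.05462 = 0.1639 mol
Q = 0.1639 × 96485 = 15810 C
I = Q / t = 15810 / 28692 s = 0.551 A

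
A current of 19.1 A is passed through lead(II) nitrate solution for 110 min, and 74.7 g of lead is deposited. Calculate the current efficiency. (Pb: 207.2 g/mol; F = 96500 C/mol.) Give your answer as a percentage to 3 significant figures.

Q = 19.1 × 6600 = 1.261×10^5 C
n(e⁻) = 1.261×10^5 / 96500 = 1.307 mol
Pb²⁺ + 2e⁻ → Pb, so theoretical n(Pb) = 0.6535 mol → 135.4 g
Efficiency = 74.7 / 135.4 = 0.5517 = 55.2%

55.2%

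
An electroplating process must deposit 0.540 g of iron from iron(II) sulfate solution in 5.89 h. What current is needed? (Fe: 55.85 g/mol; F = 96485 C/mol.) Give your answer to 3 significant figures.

0.0880 A

n(Fe) = 0.540 / 55.85 = 0.009669 mol
Fe²⁺ + 2e⁻ → Fe, so n(e⁻) = 2 × 0.009669 = 0.01934 mol
Q = 0.01934 × 96485 = 1866 C
I = Q / t = 1866 / 21204 s = 0.0880 A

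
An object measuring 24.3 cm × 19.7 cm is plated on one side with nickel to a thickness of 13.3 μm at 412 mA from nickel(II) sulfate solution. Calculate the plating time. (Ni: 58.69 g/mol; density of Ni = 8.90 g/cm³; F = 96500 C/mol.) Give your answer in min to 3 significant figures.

754 min

Plated area = 24.3 × 19.7 = 478.7 cm²
Volume = 478.7 × 13.3×10⁻⁴ cm = 0.6367 cm³
m(Ni) = 0.6367 × 8.90 = 5.667 g
n(Ni) = 5.667 / 58.69 = 0.09656 mol; n(e⁻) = 2 × 0.09656 = 0.1931 mol
Q = 0.1931 × 96500 = 18630 C
t = 18630 / 0.412 = 45220 s = 754 min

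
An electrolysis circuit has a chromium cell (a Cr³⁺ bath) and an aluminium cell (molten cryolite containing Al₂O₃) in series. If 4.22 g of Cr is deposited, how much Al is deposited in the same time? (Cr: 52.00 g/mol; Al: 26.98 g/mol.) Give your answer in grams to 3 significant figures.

2.19 g

n(Cr) = 4.22 / 52.00 = 0.08115 mol
Cr³⁺ + 3e⁻ → Cr, so n(e⁻) = 3 × 0.08115 = 0.2435 mol
The cells are in series, so the same charge (and hence the same n(e⁻) = 0.2435 mol) passes through both.
Al³⁺ + 3e⁻ → Al, so n(Al) = 0.2435 / 3 = 0.08117 mol
m(Al) = 0.08117 × 26.98 = 2.19 g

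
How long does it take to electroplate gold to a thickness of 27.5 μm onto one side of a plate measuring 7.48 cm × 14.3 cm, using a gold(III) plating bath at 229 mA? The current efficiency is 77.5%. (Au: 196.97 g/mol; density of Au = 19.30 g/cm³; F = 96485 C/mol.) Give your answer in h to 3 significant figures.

Plated area = 7.48 × 14.3 = 107.0 cm²
Volume = 107.0 × 27.5×10⁻⁴ cm = 0.2943 cm³
m(Au) = 0.2943 × 19.30 = 5.680 g
n(Au) = 5.680 / 196.97 = 0.02884 mol; n(e⁻) = 3 × 0.02884 = 0.08652 mol
Q = 0.08652 × 96485 / 0.775 = 10770 C
t = 10770 / 0.229 = 47030 s = 13.1 h

13.1 h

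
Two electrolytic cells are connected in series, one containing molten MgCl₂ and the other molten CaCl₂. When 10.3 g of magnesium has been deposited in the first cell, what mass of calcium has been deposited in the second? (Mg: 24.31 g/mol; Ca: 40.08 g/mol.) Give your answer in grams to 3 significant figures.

17.0 g

n(Mg) = 10.3 / 24.31 = 0.4237 mol
Mg²⁺ + 2e⁻ → Mg, so n(e⁻) = 2 × 0.4237 = 0.8474 mol
Since the cells are in series, n(e⁻) in the Ca cell is also 0.8474 mol.
Ca²⁺ + 2e⁻ → Ca, so n(Ca) = 0.8474 / 2 = 0.4237 mol
m(Ca) = 0.4237 × 40.08 = 17.0 g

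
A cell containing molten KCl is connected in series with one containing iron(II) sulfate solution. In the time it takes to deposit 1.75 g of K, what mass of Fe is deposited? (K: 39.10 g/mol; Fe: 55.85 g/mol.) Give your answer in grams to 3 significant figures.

n(K) = 1.75 / 39.10 = 0.04476 mol
K⁺ + e⁻ → K, so n(e⁻) = 0.04476 mol
The cells are in series, so the same charge (and hence the same n(e⁻) = 0.04476 mol) passes through both.
Fe²⁺ + 2e⁻ → Fe, so n(Fe) = 0.04476 / 2 = 0.02238 mol
m(Fe) = 0.02238 × 55.85 = 1.25 g

1.25 g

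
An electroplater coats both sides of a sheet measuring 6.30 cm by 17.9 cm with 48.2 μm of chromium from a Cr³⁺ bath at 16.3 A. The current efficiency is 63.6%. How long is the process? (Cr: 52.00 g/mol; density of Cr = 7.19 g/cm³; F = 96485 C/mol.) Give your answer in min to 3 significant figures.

Plated area = 2 × 6.30 × 17.9 = 225.5 cm²
Volume = 225.5 × 48.2×10⁻⁴ cm = 1.087 cm³
m(Cr) = 1.087 × 7.19 = 7.816 g
n(Cr) = 7.816 / 52.00 = 0.1503 mol; n(e⁻) = 3 × 0.1503 = 0.4509 mol
Q = 0.4509 × 96485 / 0.636 = 68400 C
t = 68400 / 16.3 = 4196 s = 69.9 min

69.9 min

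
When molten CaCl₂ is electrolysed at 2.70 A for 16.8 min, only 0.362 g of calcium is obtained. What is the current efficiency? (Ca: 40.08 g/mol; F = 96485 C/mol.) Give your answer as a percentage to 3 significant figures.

64.0%

Q = 2.70 × 1008 = 2722 C
n(e⁻) = 2722 / 96485 = 0.02821 mol
Ca²⁺ + 2e⁻ → Ca, so theoretical n(Ca) = 0.01411 mol → 0.5655 g
Efficiency = 0.362 / 0.5655 = 0.6401 = 64.0%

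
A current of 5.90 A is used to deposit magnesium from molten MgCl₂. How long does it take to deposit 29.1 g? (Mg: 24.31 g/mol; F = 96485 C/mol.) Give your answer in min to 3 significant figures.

653 min

n(Mg) = 29.1 / 24.31 = 1.197 mol
Mg²⁺ + 2e⁻ → Mg, so n(e⁻) = 2 × 1.197 = 2.394 mol
Q = 2.394 × 96485 = 2.310×10^5 C
t = Q / I = 2.310×10^5 / 5.90 = 39150 s = 653 min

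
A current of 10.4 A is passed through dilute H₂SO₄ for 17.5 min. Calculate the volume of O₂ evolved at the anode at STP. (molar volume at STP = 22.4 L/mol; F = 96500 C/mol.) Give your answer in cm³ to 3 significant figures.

Q = It = 10.4 × 1050 = 10920 C
n(e⁻) = Q/F = 10920/96500 = 0.1132 mol
2H₂O → O₂ + 4H⁺ + 4e⁻, so n(O₂) = 0.1132 / 4 = 0.02830 mol
V = 0.02830 × 22.4 = 0.6339 L
= 634 cm³

634 cm³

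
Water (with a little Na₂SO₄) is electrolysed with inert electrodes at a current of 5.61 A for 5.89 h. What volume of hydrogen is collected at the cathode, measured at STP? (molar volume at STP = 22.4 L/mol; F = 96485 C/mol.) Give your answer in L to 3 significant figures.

13.8 L

Charge passed = 5.61 × 21204 = 1.190×10^5 C
Moles of electrons = 1.190×10^5 / 96485 = 1.233 mol
2H⁺ + 2e⁻ → H₂, so n(H₂) = 1.233 / 2 = 0.6165 mol
V = 0.6165 × 22.4 = 13.81 L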